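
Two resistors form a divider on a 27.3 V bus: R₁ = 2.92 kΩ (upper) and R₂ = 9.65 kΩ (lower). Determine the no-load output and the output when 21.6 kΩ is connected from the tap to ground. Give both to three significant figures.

Unloaded: 21.0 V; loaded: 19.0 V

Open-circuit: V = 27.3 × 9.65/(2.92 + 9.65) = 21.0 V.
With the load, R₂ becomes R₂‖R_L = 6.670 kΩ, so V = 27.3 × 6.670/9.590 = 19.0 V.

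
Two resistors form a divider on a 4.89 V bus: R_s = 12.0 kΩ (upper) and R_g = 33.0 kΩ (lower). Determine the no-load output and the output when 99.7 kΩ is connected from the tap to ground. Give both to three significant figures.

Unloaded: 3.59 V; loaded: 3.30 V

Open-circuit: V = 4.89 × 33.0/(12.0 + 33.0) = 3.59 V.
With the load, R_g becomes R_g‖R_L = 24.79 kΩ, so V = 4.89 × 24.79/36.79 = 3.30 V.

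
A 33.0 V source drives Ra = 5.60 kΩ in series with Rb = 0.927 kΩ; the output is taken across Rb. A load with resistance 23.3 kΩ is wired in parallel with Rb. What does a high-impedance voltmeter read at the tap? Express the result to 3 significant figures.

V_out ≈ 4.53 V

The load sits in parallel with Rb: Rb‖R_L = (927 × 23300) / (927 + 23300) = 891.5 Ω.
V_out = 33.0 × 891.5 / (5600 + 891.5) = 33.0 × 891.5/6492 = 4.53 V.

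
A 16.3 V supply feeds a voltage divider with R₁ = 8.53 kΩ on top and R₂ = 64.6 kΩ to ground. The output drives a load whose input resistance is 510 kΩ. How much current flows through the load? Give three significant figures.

R₂‖R_L = 57.34 kΩ; V_out = 16.3 × 57.34/65.87 = 14.19 V.
I_L = V_out / R_L = 14.19 / 510 kΩ = 0.0278 mA.

I_L ≈ 0.0278 mA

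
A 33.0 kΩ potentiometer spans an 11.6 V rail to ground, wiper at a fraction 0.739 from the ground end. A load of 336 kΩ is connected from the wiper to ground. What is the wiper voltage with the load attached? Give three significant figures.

The wiper splits the pot into (1−α)R = 8.613 kΩ above and αR = 24.39 kΩ below.
Lower section ‖ load = 22.74 kΩ.
V_wiper = 11.6 × 22.74/(8.613 + 22.74) = 8.41 V.

V ≈ 8.41 V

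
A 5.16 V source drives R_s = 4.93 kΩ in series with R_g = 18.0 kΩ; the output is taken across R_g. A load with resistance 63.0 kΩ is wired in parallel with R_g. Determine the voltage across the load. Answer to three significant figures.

V_out ≈ 3.82 V

The load sits in parallel with R_g: R_g‖R_L = (18.0 × 63.0) / (18.0 + 63.0) = 14.00 kΩ.
V_out = 5.16 × 14.00 / (4.93 + 14.00) = 5.16 × 14.00/18.93 = 3.82 V.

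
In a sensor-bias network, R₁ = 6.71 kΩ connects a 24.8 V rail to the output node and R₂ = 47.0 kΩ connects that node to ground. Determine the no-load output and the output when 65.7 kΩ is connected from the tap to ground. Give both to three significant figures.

Open-circuit: V = 24.8 × 47.0/(6.71 + 47.0) = 21.7 V.
With the load, R₂ becomes R₂‖R_L = 27.40 kΩ, so V = 24.8 × 27.40/34.11 = 19.9 V.

Unloaded: 21.7 V; loaded: 19.9 V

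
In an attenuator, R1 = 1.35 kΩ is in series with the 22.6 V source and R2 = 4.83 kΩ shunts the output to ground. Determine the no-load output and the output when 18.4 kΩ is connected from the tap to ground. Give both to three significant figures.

Unloaded: 17.7 V; loaded: 16.7 V

Open-circuit: V = 22.6 × 4.83/(1.35 + 4.83) = 17.7 V.
With the load, R2 becomes R2‖R_L = 3.826 kΩ, so V = 22.6 × 3.826/5.176 = 16.7 V.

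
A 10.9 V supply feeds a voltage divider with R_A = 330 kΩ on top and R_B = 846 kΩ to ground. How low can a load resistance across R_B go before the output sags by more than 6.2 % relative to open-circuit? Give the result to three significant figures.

R_L(min) ≈ 3.59 MΩ

Output resistance R_th = R_A‖R_B = (330 × 846)/1176 = 237.4 kΩ.
The fractional drop is R_th/(R_th + R_L); requiring this ≤ 0.0620 gives R_L ≥ R_th(1/0.0620 − 1) = 237.4 × 15.13 = 3.59 MΩ.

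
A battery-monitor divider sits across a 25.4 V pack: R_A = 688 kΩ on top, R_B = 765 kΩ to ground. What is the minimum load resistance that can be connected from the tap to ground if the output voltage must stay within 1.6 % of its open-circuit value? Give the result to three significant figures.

Output resistance R_th = R_A‖R_B = (688 × 765)/1453 = 362.2 kΩ.
The fractional drop is R_th/(R_th + R_L); requiring this ≤ 0.0160 gives R_L ≥ R_th(1/0.0160 − 1) = 362.2 × 61.50 = 22.3 MΩ.

R_L(min) ≈ 22.3 MΩ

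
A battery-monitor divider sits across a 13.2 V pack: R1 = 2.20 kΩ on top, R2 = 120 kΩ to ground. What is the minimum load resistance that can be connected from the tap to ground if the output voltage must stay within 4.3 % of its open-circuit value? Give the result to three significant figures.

R_L(min) ≈ 48.1 kΩ

Output resistance R_th = R1‖R2 = (2.20 × 120)/122.2 = 2.160 kΩ.
The fractional drop is R_th/(R_th + R_L); requiring this ≤ 0.0430 gives R_L ≥ R_th(1/0.0430 − 1) = 2.160 × 22.26 = 48.1 kΩ.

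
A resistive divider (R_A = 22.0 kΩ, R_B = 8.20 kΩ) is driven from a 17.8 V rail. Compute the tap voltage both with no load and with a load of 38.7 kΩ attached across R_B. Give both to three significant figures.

Unloaded: 4.83 V; loaded: 4.19 V

Open-circuit: V = 17.8 × 8.20/(22.0 + 8.20) = 4.83 V.
With the load, R_B becomes R_B‖R_L = 6.766 kΩ, so V = 17.8 × 6.766/28.77 = 4.19 V.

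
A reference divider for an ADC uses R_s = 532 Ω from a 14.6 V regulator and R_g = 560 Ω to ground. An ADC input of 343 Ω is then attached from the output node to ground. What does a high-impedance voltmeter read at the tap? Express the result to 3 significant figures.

V_out ≈ 4.17 V

The load sits in parallel with R_g: R_g‖R_L = (560 × 343) / (560 + 343) = 212.7 Ω.
V_out = 14.6 × 212.7 / (532 + 212.7) = 14.6 × 212.7/744.7 = 4.17 V.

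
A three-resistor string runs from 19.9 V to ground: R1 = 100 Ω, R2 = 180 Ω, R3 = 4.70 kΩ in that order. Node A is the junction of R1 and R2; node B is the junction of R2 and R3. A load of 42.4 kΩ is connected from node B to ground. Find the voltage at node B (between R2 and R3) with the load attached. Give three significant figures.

At node B, R3 is in parallel with the load: R3‖R_L = 4231 Ω.
Below node A the resistance is R2 + (R3‖R_L) = 4411 Ω, so V_A = 19.9 × 4411/4511 = 19.46 V.
Then V_B = V_A × (R3‖R_L)/(R2 + R3‖R_L) = 19.46 × 4231/4411 = 18.7 V.

V ≈ 18.7 V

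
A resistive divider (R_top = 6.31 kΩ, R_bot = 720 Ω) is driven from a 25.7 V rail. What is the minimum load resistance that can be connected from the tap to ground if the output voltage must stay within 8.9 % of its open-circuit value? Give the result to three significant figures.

R_L(min) ≈ 6.62 kΩ

Output resistance R_th = R_top‖R_bot = (6310 × 720)/7030 = 646.3 Ω.
The fractional drop is R_th/(R_th + R_L); requiring this ≤ 0.0890 gives R_L ≥ R_th(1/0.0890 − 1) = 646.3 × 10.24 = 6.62 kΩ.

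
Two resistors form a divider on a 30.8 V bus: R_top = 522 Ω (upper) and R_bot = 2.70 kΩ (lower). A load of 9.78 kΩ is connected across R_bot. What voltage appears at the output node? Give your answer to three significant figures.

V_out ≈ 24.7 V

The load sits in parallel with R_bot: R_bot‖R_L = (2700 × 9780) / (2700 + 9780) = 2116 Ω.
V_out = 30.8 × 2116 / (522 + 2116) = 30.8 × 2116/2638 = 24.7 V.
(Unloaded it would have been 25.8 V.)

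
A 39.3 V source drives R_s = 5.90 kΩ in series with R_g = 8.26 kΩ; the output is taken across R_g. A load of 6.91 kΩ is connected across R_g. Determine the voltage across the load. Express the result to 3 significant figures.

The load sits in parallel with R_g: R_g‖R_L = (8.26 × 6.91) / (8.26 + 6.91) = 3.762 kΩ.
V_out = 39.3 × 3.762 / (5.90 + 3.762) = 39.3 × 3.762/9.662 = 15.3 V.
(Unloaded it would have been 22.9 V.)

V_out ≈ 15.3 V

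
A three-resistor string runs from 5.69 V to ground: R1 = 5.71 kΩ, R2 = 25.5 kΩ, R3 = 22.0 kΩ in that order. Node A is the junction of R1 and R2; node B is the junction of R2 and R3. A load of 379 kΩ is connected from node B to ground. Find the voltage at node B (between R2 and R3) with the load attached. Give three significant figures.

V ≈ 2.28 V

At node B, R3 is in parallel with the load: R3‖R_L = 20.79 kΩ.
Below node A the resistance is R2 + (R3‖R_L) = 46.29 kΩ, so V_A = 5.69 × 46.29/52.00 = 5.065 V.
Then V_B = V_A × (R3‖R_L)/(R2 + R3‖R_L) = 5.065 × 20.79/46.29 = 2.28 V.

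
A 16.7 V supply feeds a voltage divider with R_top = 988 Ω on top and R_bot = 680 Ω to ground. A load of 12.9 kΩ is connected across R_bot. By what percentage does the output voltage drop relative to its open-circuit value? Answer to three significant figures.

3.03 %

The divider's output (Thévenin) resistance is R_top‖R_bot = 402.8 Ω.
Fractional drop under load = R_th/(R_th + R_L) = 402.8 / (402.8 + 12900) = 0.03028.
So the output falls by 3.03 %.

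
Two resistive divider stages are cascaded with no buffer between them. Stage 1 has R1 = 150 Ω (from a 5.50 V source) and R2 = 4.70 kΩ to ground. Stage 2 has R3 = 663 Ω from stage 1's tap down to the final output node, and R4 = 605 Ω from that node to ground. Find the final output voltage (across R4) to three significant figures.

Stage 2 presents R3+R4 = 1268 Ω as a load on stage 1's tap.
Stage 1's lower leg becomes R2‖(R3+R4) = 998.6 Ω, so V_mid = 5.50 × 998.6/1149 = 4.782 V.
Stage 2 is itself unloaded: V_out = V_mid × R4/(R3+R4) = 4.782 × 605/1268 = 2.28 V.

V_out ≈ 2.28 V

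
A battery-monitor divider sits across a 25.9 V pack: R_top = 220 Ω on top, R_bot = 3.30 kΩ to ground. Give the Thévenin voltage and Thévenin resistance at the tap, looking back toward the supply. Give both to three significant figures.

V_th = 24.3 V, R_th = 206 Ω

V_th is the open-circuit tap voltage: 25.9 × 3300/(220 + 3300) = 24.3 V.
With the supply zeroed, R_top and R_bot appear in parallel from the tap: R_th = R_top‖R_bot = (220 × 3300)/3520 = 206 Ω.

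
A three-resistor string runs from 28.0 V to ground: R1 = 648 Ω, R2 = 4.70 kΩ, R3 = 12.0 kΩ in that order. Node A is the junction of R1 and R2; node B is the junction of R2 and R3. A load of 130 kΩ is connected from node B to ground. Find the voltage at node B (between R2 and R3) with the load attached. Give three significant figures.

V ≈ 18.8 V

At node B, R3 is in parallel with the load: R3‖R_L = 10990 Ω.
Below node A the resistance is R2 + (R3‖R_L) = 15690 Ω, so V_A = 28.0 × 15690/16330 = 26.89 V.
Then V_B = V_A × (R3‖R_L)/(R2 + R3‖R_L) = 26.89 × 10990/15690 = 18.8 V.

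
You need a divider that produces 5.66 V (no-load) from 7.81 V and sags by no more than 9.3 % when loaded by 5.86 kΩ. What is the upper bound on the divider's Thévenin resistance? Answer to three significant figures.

R_th ≤ 601 Ω

Loading drop = R_th/(R_th + R_L) ≤ 0.0930, so R_th ≤ R_L · ε/(1−ε) = 5.86 kΩ × 0.0930/0.9070 = 601 Ω.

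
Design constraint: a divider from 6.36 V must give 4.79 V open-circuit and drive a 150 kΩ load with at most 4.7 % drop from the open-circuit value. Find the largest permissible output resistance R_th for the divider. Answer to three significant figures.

R_th ≤ 7.40 kΩ

Loading drop = R_th/(R_th + R_L) ≤ 0.0470, so R_th ≤ R_L · ε/(1−ε) = 150 kΩ × 0.0470/0.9530 = 7.40 kΩ.
(Any R1, R2 with R2/(R1+R2) = 0.753 and R1‖R2 ≤ 7.40 kΩ will meet the spec.)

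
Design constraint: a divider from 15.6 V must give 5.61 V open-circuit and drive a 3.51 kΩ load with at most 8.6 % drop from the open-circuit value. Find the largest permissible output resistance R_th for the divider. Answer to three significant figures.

Loading drop = R_th/(R_th + R_L) ≤ 0.0860, so R_th ≤ R_L · ε/(1−ε) = 3.51 kΩ × 0.0860/0.9140 = 330 Ω.
(Any R1, R2 with R2/(R1+R2) = 0.360 and R1‖R2 ≤ 330 Ω will meet the spec.)

R_th ≤ 330 Ω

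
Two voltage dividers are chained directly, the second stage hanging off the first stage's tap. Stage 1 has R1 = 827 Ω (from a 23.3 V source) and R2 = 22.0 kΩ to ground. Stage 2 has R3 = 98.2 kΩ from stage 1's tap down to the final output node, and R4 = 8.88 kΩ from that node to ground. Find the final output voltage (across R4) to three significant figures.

Stage 2 presents R3+R4 = 107100 Ω as a load on stage 1's tap.
Stage 1's lower leg becomes R2‖(R3+R4) = 18250 Ω, so V_mid = 23.3 × 18250/19080 = 22.29 V.
Stage 2 is itself unloaded: V_out = V_mid × R4/(R3+R4) = 22.29 × 8880/107100 = 1.85 V.

V_out ≈ 1.85 V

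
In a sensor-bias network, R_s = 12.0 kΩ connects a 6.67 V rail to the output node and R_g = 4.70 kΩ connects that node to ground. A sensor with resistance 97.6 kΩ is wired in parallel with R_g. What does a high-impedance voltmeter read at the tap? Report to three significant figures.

The load sits in parallel with R_g: R_g‖R_L = (4.70 × 97.6) / (4.70 + 97.6) = 4.484 kΩ.
V_out = 6.67 × 4.484 / (12.0 + 4.484) = 6.67 × 4.484/16.48 = 1.81 V.
(Unloaded it would have been 1.88 V.)

V_out ≈ 1.81 V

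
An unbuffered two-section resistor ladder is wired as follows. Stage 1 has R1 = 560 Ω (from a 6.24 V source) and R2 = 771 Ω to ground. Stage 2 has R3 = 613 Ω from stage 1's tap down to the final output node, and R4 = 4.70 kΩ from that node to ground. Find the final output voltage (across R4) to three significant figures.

V_out ≈ 3.01 V

Stage 2 presents R3+R4 = 5313 Ω as a load on stage 1's tap.
Stage 1's lower leg becomes R2‖(R3+R4) = 673.3 Ω, so V_mid = 6.24 × 673.3/1233 = 3.407 V.
Stage 2 is itself unloaded: V_out = V_mid × R4/(R3+R4) = 3.407 × 4700/5313 = 3.01 V.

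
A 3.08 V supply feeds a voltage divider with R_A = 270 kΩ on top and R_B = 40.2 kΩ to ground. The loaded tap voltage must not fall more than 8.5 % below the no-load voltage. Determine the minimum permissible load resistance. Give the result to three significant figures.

R_L(min) ≈ 377 kΩ

Output resistance R_th = R_A‖R_B = (270 × 40.2)/310.2 = 34.99 kΩ.
The fractional drop is R_th/(R_th + R_L); requiring this ≤ 0.0850 gives R_L ≥ R_th(1/0.0850 − 1) = 34.99 × 10.76 = 377 kΩ.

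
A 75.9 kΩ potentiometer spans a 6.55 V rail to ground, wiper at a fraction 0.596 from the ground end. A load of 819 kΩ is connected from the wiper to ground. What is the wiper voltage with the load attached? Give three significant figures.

V ≈ 3.82 V

The wiper splits the pot into (1−α)R = 30.66 kΩ above and αR = 45.24 kΩ below.
Lower section ‖ load = 42.87 kΩ.
V_wiper = 6.55 × 42.87/(30.66 + 42.87) = 3.82 V.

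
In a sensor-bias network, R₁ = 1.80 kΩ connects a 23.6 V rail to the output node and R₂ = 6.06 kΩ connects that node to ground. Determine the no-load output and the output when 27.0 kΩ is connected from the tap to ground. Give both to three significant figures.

Unloaded: 18.2 V; loaded: 17.3 V

Open-circuit: V = 23.6 × 6.06/(1.80 + 6.06) = 18.2 V.
With the load, R₂ becomes R₂‖R_L = 4.949 kΩ, so V = 23.6 × 4.949/6.749 = 17.3 V.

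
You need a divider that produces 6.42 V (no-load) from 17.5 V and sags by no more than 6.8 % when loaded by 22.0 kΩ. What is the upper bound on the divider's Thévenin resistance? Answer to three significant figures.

R_th ≤ 1.61 kΩ

Loading drop = R_th/(R_th + R_L) ≤ 0.0680, so R_th ≤ R_L · ε/(1−ε) = 22.0 kΩ × 0.0680/0.9320 = 1.61 kΩ.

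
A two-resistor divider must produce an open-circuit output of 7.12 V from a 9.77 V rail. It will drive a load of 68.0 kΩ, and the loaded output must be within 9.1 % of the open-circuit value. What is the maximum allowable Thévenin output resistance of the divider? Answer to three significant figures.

R_th ≤ 6.81 kΩ

Loading drop = R_th/(R_th + R_L) ≤ 0.0910, so R_th ≤ R_L · ε/(1−ε) = 68.0 kΩ × 0.0910/0.9090 = 6.81 kΩ.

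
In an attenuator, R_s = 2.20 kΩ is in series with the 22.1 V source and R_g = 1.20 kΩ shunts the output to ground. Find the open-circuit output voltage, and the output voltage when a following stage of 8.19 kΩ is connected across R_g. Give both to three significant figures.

Unloaded: 7.80 V; loaded: 7.12 V

Open-circuit: V = 22.1 × 1.20/(2.20 + 1.20) = 7.80 V.
With the load, R_g becomes R_g‖R_L = 1.047 kΩ, so V = 22.1 × 1.047/3.247 = 7.12 V.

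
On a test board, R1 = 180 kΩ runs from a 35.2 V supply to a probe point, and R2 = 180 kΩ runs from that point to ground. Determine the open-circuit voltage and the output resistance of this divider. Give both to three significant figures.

V_th = 17.6 V, R_th = 90.0 kΩ

V_th is the open-circuit tap voltage: 35.2 × 180/(180 + 180) = 17.6 V.
With the supply zeroed, R1 and R2 appear in parallel from the tap: R_th = R1‖R2 = (180 × 180)/360.0 = 90.0 kΩ.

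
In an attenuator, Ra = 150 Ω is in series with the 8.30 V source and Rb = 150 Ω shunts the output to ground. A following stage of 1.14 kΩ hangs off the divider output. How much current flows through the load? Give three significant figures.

Rb‖R_L = 132.6 Ω; V_out = 8.30 × 132.6/282.6 = 3.894 V.
I_L = V_out / R_L = 3.894 / 1.14 kΩ = 3.42 mA.

I_L ≈ 3.42 mA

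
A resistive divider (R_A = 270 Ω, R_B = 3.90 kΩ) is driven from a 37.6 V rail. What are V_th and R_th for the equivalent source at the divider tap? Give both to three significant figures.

V_th is the open-circuit tap voltage: 37.6 × 3900/(270 + 3900) = 35.2 V.
With the supply zeroed, R_A and R_B appear in parallel from the tap: R_th = R_A‖R_B = (270 × 3900)/4170 = 253 Ω.

V_th = 35.2 V, R_th = 253 Ω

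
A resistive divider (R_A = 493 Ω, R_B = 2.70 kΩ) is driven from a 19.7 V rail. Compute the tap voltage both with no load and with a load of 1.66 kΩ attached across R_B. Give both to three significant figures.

Open-circuit: V = 19.7 × 2700/(493 + 2700) = 16.7 V.
With the load, R_B becomes R_B‖R_L = 1028 Ω, so V = 19.7 × 1028/1521 = 13.3 V.

Unloaded: 16.7 V; loaded: 13.3 V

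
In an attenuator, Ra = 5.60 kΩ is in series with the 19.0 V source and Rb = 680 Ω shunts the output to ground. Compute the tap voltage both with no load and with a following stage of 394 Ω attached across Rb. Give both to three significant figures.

Unloaded: 2.06 V; loaded: 0.810 V

Open-circuit: V = 19.0 × 680/(5600 + 680) = 2.06 V.
With the load, Rb becomes Rb‖R_L = 249.5 Ω, so V = 19.0 × 249.5/5849 = 0.810 V.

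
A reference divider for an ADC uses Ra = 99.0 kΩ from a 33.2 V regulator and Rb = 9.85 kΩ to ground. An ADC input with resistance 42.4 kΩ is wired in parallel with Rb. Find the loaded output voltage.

V_out ≈ 2.48 V

The load sits in parallel with Rb: Rb‖R_L = (9.85 × 42.4) / (9.85 + 42.4) = 7.993 kΩ.
V_out = 33.2 × 7.993 / (99.0 + 7.993) = 33.2 × 7.993/107.0 = 2.48 V.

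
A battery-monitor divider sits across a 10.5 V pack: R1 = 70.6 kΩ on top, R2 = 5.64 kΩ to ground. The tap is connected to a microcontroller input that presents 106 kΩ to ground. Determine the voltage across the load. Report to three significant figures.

V_out ≈ 0.740 V

The load sits in parallel with R2: R2‖R_L = (5.64 × 106) / (5.64 + 106) = 5.355 kΩ.
V_out = 10.5 × 5.355 / (70.6 + 5.355) = 10.5 × 5.355/75.96 = 0.740 V.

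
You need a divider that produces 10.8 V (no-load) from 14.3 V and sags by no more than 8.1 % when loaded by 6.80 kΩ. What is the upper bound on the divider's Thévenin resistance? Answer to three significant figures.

R_th ≤ 599 Ω

Loading drop = R_th/(R_th + R_L) ≤ 0.0810, so R_th ≤ R_L · ε/(1−ε) = 6.80 kΩ × 0.0810/0.9190 = 599 Ω.
(Any R1, R2 with R2/(R1+R2) = 0.755 and R1‖R2 ≤ 599 Ω will meet the spec.)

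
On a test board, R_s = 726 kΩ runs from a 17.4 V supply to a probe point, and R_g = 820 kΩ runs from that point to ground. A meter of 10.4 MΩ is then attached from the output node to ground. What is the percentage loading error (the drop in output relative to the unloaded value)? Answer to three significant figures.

3.57 %

The divider's output (Thévenin) resistance is R_s‖R_g = 385.1 kΩ.
Fractional drop under load = R_th/(R_th + R_L) = 385.1 / (385.1 + 10400) = 0.03570.
So the output falls by 3.57 %.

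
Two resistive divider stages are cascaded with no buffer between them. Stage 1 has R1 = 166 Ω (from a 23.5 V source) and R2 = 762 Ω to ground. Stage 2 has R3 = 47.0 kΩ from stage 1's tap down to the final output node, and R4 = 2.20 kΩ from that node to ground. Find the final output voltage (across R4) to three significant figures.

Stage 2 presents R3+R4 = 49200 Ω as a load on stage 1's tap.
Stage 1's lower leg becomes R2‖(R3+R4) = 750.4 Ω, so V_mid = 23.5 × 750.4/916.4 = 19.24 V.
Stage 2 is itself unloaded: V_out = V_mid × R4/(R3+R4) = 19.24 × 2200/49200 = 0.860 V.

V_out ≈ 0.860 V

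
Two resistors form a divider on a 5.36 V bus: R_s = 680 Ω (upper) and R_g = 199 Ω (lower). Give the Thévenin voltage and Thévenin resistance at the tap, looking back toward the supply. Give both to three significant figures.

V_th = 1.21 V, R_th = 154 Ω

V_th is the open-circuit tap voltage: 5.36 × 199/(680 + 199) = 1.21 V.
With the supply zeroed, R_s and R_g appear in parallel from the tap: R_th = R_s‖R_g = (680 × 199)/879.0 = 154 Ω.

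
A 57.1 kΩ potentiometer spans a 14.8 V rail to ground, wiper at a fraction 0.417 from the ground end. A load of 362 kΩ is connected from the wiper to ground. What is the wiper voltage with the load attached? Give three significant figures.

The wiper splits the pot into (1−α)R = 33.29 kΩ above and αR = 23.81 kΩ below.
Lower section ‖ load = 22.34 kΩ.
V_wiper = 14.8 × 22.34/(33.29 + 22.34) = 5.94 V.

V ≈ 5.94 V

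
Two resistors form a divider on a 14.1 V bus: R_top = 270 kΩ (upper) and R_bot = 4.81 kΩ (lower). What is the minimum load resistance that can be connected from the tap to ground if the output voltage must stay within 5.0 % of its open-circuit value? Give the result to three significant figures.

Output resistance R_th = R_top‖R_bot = (270 × 4.81)/274.8 = 4.726 kΩ.
The fractional drop is R_th/(R_th + R_L); requiring this ≤ 0.0500 gives R_L ≥ R_th(1/0.0500 − 1) = 4.726 × 19.00 = 89.8 kΩ.

R_L(min) ≈ 89.8 kΩ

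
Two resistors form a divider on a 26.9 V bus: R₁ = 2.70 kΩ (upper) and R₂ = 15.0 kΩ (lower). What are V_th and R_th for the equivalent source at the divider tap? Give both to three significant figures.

V_th is the open-circuit tap voltage: 26.9 × 15.0/(2.70 + 15.0) = 22.8 V.
With the supply zeroed, R₁ and R₂ appear in parallel from the tap: R_th = R₁‖R₂ = (2.70 × 15.0)/17.70 = 2.29 kΩ.

V_th = 22.8 V, R_th = 2.29 kΩ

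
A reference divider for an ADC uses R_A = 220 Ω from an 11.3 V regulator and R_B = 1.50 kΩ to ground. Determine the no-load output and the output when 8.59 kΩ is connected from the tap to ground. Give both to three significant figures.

Unloaded: 9.85 V; loaded: 9.64 V

Open-circuit: V = 11.3 × 1500/(220 + 1500) = 9.85 V.
With the load, R_B becomes R_B‖R_L = 1277 Ω, so V = 11.3 × 1277/1497 = 9.64 V.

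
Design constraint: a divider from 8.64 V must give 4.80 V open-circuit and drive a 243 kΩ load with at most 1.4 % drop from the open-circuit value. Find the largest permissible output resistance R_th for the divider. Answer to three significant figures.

Loading drop = R_th/(R_th + R_L) ≤ 0.0140, so R_th ≤ R_L · ε/(1−ε) = 243 kΩ × 0.0140/0.9860 = 3.45 kΩ.
(Any R1, R2 with R2/(R1+R2) = 0.556 and R1‖R2 ≤ 3.45 kΩ will meet the spec.)

R_th ≤ 3.45 kΩ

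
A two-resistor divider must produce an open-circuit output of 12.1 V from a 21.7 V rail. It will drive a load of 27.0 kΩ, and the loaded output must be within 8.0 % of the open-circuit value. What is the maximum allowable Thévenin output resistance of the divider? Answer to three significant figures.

Loading drop = R_th/(R_th + R_L) ≤ 0.0800, so R_th ≤ R_L · ε/(1−ε) = 27.0 kΩ × 0.0800/0.9200 = 2.35 kΩ.

R_th ≤ 2.35 kΩ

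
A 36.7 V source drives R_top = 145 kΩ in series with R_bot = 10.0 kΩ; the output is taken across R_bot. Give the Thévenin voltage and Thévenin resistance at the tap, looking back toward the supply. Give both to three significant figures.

V_th = 2.37 V, R_th = 9.35 kΩ

V_th is the open-circuit tap voltage: 36.7 × 10.0/(145 + 10.0) = 2.37 V.
With the supply zeroed, R_top and R_bot appear in parallel from the tap: R_th = R_top‖R_bot = (145 × 10.0)/155.0 = 9.35 kΩ.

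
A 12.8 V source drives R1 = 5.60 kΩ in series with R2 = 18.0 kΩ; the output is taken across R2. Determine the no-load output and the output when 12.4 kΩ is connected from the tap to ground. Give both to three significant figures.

Open-circuit: V = 12.8 × 18.0/(5.60 + 18.0) = 9.76 V.
With the load, R2 becomes R2‖R_L = 7.342 kΩ, so V = 12.8 × 7.342/12.94 = 7.26 V.

Unloaded: 9.76 V; loaded: 7.26 V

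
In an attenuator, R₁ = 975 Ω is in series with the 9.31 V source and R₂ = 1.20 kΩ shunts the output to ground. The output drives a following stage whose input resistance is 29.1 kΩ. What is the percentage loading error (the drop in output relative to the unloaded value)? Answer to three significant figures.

The divider's output (Thévenin) resistance is R₁‖R₂ = 537.9 Ω.
Fractional drop under load = R_th/(R_th + R_L) = 537.9 / (537.9 + 29100) = 0.01815.
So the output falls by 1.82 %.

1.82 %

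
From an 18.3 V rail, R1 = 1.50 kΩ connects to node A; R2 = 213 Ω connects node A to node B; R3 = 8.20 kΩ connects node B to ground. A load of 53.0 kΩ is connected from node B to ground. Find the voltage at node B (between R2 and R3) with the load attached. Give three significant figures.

At node B, R3 is in parallel with the load: R3‖R_L = 7101 Ω.
Below node A the resistance is R2 + (R3‖R_L) = 7314 Ω, so V_A = 18.3 × 7314/8814 = 15.19 V.
Then V_B = V_A × (R3‖R_L)/(R2 + R3‖R_L) = 15.19 × 7101/7314 = 14.7 V.

V ≈ 14.7 V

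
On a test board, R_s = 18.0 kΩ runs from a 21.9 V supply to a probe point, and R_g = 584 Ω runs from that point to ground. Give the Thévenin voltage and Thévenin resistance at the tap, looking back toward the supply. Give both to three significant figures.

V_th = 0.688 V, R_th = 566 Ω

V_th is the open-circuit tap voltage: 21.9 × 584/(18000 + 584) = 0.688 V.
With the supply zeroed, R_s and R_g appear in parallel from the tap: R_th = R_s‖R_g = (18000 × 584)/18580 = 566 Ω.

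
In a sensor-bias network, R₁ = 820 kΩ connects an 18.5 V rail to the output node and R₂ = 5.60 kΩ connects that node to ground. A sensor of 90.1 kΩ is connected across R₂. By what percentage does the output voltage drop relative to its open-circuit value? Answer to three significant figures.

5.81 %

The divider's output (Thévenin) resistance is R₁‖R₂ = 5.562 kΩ.
Fractional drop under load = R_th/(R_th + R_L) = 5.562 / (5.562 + 90.1) = 0.05814.
So the output falls by 5.81 %.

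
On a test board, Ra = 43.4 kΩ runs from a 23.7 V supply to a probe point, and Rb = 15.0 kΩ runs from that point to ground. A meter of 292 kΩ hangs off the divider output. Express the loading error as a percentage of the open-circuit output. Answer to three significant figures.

3.68 %

The divider's output (Thévenin) resistance is Ra‖Rb = 11.15 kΩ.
Fractional drop under load = R_th/(R_th + R_L) = 11.15 / (11.15 + 292) = 0.03677.
So the output falls by 3.68 %.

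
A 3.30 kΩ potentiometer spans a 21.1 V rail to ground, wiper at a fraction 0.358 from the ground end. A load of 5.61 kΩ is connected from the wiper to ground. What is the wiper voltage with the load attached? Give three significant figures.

V ≈ 6.65 V

The wiper splits the pot into (1−α)R = 2.119 kΩ above and αR = 1.181 kΩ below.
Lower section ‖ load = 0.9759 kΩ.
V_wiper = 21.1 × 0.9759/(2.119 + 0.9759) = 6.65 V.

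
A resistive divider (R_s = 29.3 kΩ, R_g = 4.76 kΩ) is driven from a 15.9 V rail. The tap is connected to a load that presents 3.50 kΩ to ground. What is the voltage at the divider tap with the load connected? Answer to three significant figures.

V_out ≈ 1.02 V

The load sits in parallel with R_g: R_g‖R_L = (4.76 × 3.50) / (4.76 + 3.50) = 2.017 kΩ.
V_out = 15.9 × 2.017 / (29.3 + 2.017) = 15.9 × 2.017/31.32 = 1.02 V.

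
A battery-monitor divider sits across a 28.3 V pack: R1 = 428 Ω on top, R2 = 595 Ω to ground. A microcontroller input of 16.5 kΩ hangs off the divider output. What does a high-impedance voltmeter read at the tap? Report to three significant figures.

V_out ≈ 16.2 V

The load sits in parallel with R2: R2‖R_L = (595 × 16500) / (595 + 16500) = 574.3 Ω.
V_out = 28.3 × 574.3 / (428 + 574.3) = 28.3 × 574.3/1002 = 16.2 V.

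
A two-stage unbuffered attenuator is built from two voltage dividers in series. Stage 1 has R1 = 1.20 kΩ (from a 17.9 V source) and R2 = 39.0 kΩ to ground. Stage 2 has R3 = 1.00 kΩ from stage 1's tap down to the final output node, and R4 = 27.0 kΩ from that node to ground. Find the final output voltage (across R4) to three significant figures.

V_out ≈ 16.1 V

Stage 2 presents R3+R4 = 28.00 kΩ as a load on stage 1's tap.
Stage 1's lower leg becomes R2‖(R3+R4) = 16.30 kΩ, so V_mid = 17.9 × 16.30/17.50 = 16.67 V.
Stage 2 is itself unloaded: V_out = V_mid × R4/(R3+R4) = 16.67 × 27.0/28.00 = 16.1 V.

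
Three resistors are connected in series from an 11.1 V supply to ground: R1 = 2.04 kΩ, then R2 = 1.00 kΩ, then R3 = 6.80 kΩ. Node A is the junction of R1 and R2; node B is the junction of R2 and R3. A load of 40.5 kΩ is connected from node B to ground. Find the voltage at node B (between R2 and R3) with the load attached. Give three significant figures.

V ≈ 7.29 V

At node B, R3 is in parallel with the load: R3‖R_L = 5.822 kΩ.
Below node A the resistance is R2 + (R3‖R_L) = 6.822 kΩ, so V_A = 11.1 × 6.822/8.862 = 8.545 V.
Then V_B = V_A × (R3‖R_L)/(R2 + R3‖R_L) = 8.545 × 5.822/6.822 = 7.29 V.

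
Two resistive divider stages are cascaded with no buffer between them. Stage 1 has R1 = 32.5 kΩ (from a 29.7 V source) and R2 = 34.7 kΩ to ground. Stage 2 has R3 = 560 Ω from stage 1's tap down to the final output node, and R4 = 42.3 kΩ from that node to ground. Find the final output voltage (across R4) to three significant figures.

V_out ≈ 10.9 V

Stage 2 presents R3+R4 = 42860 Ω as a load on stage 1's tap.
Stage 1's lower leg becomes R2‖(R3+R4) = 19180 Ω, so V_mid = 29.7 × 19180/51680 = 11.02 V.
Stage 2 is itself unloaded: V_out = V_mid × R4/(R3+R4) = 11.02 × 42300/42860 = 10.9 V.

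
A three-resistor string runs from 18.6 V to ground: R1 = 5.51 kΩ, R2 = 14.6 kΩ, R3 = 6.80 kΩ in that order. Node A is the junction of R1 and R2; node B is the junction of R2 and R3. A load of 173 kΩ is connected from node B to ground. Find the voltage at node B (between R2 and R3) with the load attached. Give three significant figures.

At node B, R3 is in parallel with the load: R3‖R_L = 6.543 kΩ.
Below node A the resistance is R2 + (R3‖R_L) = 21.14 kΩ, so V_A = 18.6 × 21.14/26.65 = 14.75 V.
Then V_B = V_A × (R3‖R_L)/(R2 + R3‖R_L) = 14.75 × 6.543/21.14 = 4.57 V.

V ≈ 4.57 V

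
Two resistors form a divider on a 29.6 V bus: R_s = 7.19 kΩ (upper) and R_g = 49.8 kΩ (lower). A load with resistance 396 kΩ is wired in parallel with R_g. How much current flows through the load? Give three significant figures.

I_L ≈ 0.0643 mA

R_g‖R_L = 44.24 kΩ; V_out = 29.6 × 44.24/51.43 = 25.46 V.
I_L = V_out / R_L = 25.46 / 396 kΩ = 0.0643 mA.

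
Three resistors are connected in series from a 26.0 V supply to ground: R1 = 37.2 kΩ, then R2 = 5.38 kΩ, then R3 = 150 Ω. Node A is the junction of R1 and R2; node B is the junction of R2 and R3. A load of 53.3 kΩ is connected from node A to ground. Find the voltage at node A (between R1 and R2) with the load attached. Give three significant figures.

Below node A the series string R2+R3 = 5530 Ω sits in parallel with the 53300 Ω load: 5010 Ω.
V_A = 26.0 × 5010/(37200 + 5010) = 3.09 V.

V ≈ 3.09 V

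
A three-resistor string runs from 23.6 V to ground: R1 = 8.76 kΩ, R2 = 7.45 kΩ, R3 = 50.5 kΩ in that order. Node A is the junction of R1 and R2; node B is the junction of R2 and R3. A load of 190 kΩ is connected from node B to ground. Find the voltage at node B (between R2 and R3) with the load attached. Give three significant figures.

V ≈ 16.8 V

At node B, R3 is in parallel with the load: R3‖R_L = 39.90 kΩ.
Below node A the resistance is R2 + (R3‖R_L) = 47.35 kΩ, so V_A = 23.6 × 47.35/56.11 = 19.92 V.
Then V_B = V_A × (R3‖R_L)/(R2 + R3‖R_L) = 19.92 × 39.90/47.35 = 16.8 V.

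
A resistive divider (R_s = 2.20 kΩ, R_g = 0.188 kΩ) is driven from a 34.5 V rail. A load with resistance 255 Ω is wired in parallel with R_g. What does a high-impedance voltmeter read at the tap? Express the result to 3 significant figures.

The load sits in parallel with R_g: R_g‖R_L = (188 × 255) / (188 + 255) = 108.2 Ω.
V_out = 34.5 × 108.2 / (2200 + 108.2) = 34.5 × 108.2/2308 = 1.62 V.
(Unloaded it would have been 2.72 V.)

V_out ≈ 1.62 V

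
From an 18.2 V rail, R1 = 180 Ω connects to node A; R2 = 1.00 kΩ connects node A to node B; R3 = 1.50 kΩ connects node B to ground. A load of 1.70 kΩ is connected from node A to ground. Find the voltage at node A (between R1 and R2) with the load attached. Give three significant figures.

Below node A the series string R2+R3 = 2500 Ω sits in parallel with the 1700 Ω load: 1012 Ω.
V_A = 18.2 × 1012/(180 + 1012) = 15.5 V.

V ≈ 15.5 V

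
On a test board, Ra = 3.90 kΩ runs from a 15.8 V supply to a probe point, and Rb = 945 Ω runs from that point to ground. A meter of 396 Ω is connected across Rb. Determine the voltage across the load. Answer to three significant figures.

The load sits in parallel with Rb: Rb‖R_L = (945 × 396) / (945 + 396) = 279.1 Ω.
V_out = 15.8 × 279.1 / (3900 + 279.1) = 15.8 × 279.1/4179 = 1.06 V.
(Unloaded it would have been 3.08 V.)

V_out ≈ 1.06 V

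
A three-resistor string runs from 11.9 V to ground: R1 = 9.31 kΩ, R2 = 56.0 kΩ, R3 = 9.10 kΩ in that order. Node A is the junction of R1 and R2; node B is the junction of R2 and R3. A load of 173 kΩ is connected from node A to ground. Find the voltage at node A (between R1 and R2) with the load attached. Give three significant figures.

Below node A the series string R2+R3 = 65.10 kΩ sits in parallel with the 173 kΩ load: 47.30 kΩ.
V_A = 11.9 × 47.30/(9.31 + 47.30) = 9.94 V.

V ≈ 9.94 V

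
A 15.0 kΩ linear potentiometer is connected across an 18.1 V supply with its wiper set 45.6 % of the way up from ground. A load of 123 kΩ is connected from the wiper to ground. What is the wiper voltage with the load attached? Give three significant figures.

The wiper splits the pot into (1−α)R = 8.160 kΩ above and αR = 6.840 kΩ below.
Lower section ‖ load = 6.480 kΩ.
V_wiper = 18.1 × 6.480/(8.160 + 6.480) = 8.01 V.

V ≈ 8.01 V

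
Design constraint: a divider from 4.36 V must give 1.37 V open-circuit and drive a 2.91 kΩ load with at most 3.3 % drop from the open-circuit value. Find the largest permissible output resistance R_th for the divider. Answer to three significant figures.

R_th ≤ 99.3 Ω

Loading drop = R_th/(R_th + R_L) ≤ 0.0330, so R_th ≤ R_L · ε/(1−ε) = 2.91 kΩ × 0.0330/0.9670 = 99.3 Ω.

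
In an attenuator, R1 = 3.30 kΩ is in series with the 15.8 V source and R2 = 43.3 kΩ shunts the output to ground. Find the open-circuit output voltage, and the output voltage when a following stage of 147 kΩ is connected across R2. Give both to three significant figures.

Unloaded: 14.7 V; loaded: 14.4 V

Open-circuit: V = 15.8 × 43.3/(3.30 + 43.3) = 14.7 V.
With the load, R2 becomes R2‖R_L = 33.45 kΩ, so V = 15.8 × 33.45/36.75 = 14.4 V.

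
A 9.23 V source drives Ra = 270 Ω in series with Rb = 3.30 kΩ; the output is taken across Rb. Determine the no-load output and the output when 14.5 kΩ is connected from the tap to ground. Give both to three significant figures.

Open-circuit: V = 9.23 × 3300/(270 + 3300) = 8.53 V.
With the load, Rb becomes Rb‖R_L = 2688 Ω, so V = 9.23 × 2688/2958 = 8.39 V.

Unloaded: 8.53 V; loaded: 8.39 V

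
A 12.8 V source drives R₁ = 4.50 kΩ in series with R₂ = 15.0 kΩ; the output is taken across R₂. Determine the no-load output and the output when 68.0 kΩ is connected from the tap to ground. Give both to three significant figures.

Unloaded: 9.85 V; loaded: 9.37 V

Open-circuit: V = 12.8 × 15.0/(4.50 + 15.0) = 9.85 V.
With the load, R₂ becomes R₂‖R_L = 12.29 kΩ, so V = 12.8 × 12.29/16.79 = 9.37 V.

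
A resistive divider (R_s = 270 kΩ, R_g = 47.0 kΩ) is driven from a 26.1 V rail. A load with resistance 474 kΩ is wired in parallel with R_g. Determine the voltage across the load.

V_out ≈ 3.57 V

The load sits in parallel with R_g: R_g‖R_L = (47.0 × 474) / (47.0 + 474) = 42.76 kΩ.
V_out = 26.1 × 42.76 / (270 + 42.76) = 26.1 × 42.76/312.8 = 3.57 V.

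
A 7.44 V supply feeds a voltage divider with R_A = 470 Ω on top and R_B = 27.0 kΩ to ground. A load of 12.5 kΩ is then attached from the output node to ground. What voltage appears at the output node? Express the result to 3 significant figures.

V_out ≈ 7.05 V

The load sits in parallel with R_B: R_B‖R_L = (27000 × 12500) / (27000 + 12500) = 8544 Ω.
V_out = 7.44 × 8544 / (470 + 8544) = 7.44 × 8544/9014 = 7.05 V.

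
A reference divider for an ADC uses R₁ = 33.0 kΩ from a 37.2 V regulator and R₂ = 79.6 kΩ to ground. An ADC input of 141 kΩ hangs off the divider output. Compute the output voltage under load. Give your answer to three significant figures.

The load sits in parallel with R₂: R₂‖R_L = (79.6 × 141) / (79.6 + 141) = 50.88 kΩ.
V_out = 37.2 × 50.88 / (33.0 + 50.88) = 37.2 × 50.88/83.88 = 22.6 V.
(Unloaded it would have been 26.3 V.)

V_out ≈ 22.6 V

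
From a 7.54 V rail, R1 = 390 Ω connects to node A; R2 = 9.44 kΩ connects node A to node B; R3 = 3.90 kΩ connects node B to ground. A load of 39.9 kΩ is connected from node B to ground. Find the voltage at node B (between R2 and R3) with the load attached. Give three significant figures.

At node B, R3 is in parallel with the load: R3‖R_L = 3553 Ω.
Below node A the resistance is R2 + (R3‖R_L) = 12990 Ω, so V_A = 7.54 × 12990/13380 = 7.320 V.
Then V_B = V_A × (R3‖R_L)/(R2 + R3‖R_L) = 7.320 × 3553/12990 = 2.00 V.

V ≈ 2.00 V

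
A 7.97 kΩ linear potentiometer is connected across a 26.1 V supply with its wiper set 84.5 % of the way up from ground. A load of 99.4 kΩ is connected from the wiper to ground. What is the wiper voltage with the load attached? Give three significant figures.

The wiper splits the pot into (1−α)R = 1.235 kΩ above and αR = 6.735 kΩ below.
Lower section ‖ load = 6.307 kΩ.
V_wiper = 26.1 × 6.307/(1.235 + 6.307) = 21.8 V.

V ≈ 21.8 V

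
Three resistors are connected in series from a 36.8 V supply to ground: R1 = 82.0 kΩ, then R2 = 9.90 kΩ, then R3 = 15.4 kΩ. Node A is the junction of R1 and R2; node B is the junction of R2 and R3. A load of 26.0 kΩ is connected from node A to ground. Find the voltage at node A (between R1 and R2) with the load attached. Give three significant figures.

V ≈ 4.98 V

Below node A the series string R2+R3 = 25.30 kΩ sits in parallel with the 26.0 kΩ load: 12.82 kΩ.
V_A = 36.8 × 12.82/(82.0 + 12.82) = 4.98 V.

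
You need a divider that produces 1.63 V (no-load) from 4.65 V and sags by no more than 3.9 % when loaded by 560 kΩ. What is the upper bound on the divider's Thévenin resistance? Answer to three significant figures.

Loading drop = R_th/(R_th + R_L) ≤ 0.0390, so R_th ≤ R_L · ε/(1−ε) = 560 kΩ × 0.0390/0.9610 = 22.7 kΩ.

R_th ≤ 22.7 kΩ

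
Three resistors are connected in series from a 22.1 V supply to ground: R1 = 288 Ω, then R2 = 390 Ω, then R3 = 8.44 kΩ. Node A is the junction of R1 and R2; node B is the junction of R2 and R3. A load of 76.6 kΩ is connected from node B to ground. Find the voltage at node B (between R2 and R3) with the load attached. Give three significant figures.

V ≈ 20.3 V

At node B, R3 is in parallel with the load: R3‖R_L = 7602 Ω.
Below node A the resistance is R2 + (R3‖R_L) = 7992 Ω, so V_A = 22.1 × 7992/8280 = 21.33 V.
Then V_B = V_A × (R3‖R_L)/(R2 + R3‖R_L) = 21.33 × 7602/7992 = 20.3 V.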